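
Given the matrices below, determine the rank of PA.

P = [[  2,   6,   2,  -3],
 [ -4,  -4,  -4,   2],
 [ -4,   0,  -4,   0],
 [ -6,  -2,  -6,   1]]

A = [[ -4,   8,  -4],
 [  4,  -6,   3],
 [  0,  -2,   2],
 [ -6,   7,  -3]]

2

First compute PA:
[[ 34, -45,  23],
 [-12,  14, -10],
 [ 16, -24,   8],
 [ 10, -17,   3]]
Now row reduce the product.
R2 ← R2 + (6/17)·R1: [0, -32/17, -32/17]
R3 ← R3 − (8/17)·R1: [0, -48/17, -48/17]
R4 ← R4 − (5/17)·R1: [0, -64/17, -64/17]
R3 ← R3 − (3/2)·R2: [0, 0, 0]
R4 ← R4 − (2)·R2: [0, 0, 0]
2 nonzero rows, so rank(PA) = 2.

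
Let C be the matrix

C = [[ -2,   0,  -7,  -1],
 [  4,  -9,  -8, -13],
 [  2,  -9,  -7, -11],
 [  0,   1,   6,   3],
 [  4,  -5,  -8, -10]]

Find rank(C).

3

Row reduce to echelon form.
R2 ← R2 + (2)·R1: [0, -9, -22, -15]
R3 ← R3 + R1: [0, -9, -14, -12]
R5 ← R5 + (2)·R1: [0, -5, -22, -12]
R3 ← R3 − R2: [0, 0, 8, 3]
R4 ← R4 + (1/9)·R2: [0, 0, 32/9, 4/3]
R5 ← R5 − (5/9)·R2: [0, 0, -88/9, -11/3]
R4 ← R4 − (4/9)·R3: [0, 0, 0, 0]
R5 ← R5 + (11/9)·R3: [0, 0, 0, 0]
Echelon form has 3 nonzero rows, so rank(C) = 3.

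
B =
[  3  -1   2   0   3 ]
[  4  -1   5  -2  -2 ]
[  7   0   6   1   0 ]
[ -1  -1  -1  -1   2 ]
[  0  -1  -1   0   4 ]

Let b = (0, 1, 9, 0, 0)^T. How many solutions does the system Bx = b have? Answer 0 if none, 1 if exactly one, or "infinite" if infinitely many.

Row reduce the augmented matrix [B | b].
R2 ← R2 − (4/3)·R1: [0, 1/3, 7/3, -2, -6, 1]
R3 ← R3 − (7/3)·R1: [0, 7/3, 4/3, 1, -7, 9]
R4 ← R4 + (1/3)·R1: [0, -4/3, -1/3, -1, 3, 0]
R3 ← R3 − (7)·R2: [0, 0, -15, 15, 35, 2]
R4 ← R4 + (4)·R2: [0, 0, 9, -9, -21, 4]
R5 ← R5 + (3)·R2: [0, 0, 6, -6, -14, 3]
R4 ← R4 + (3/5)·R3: [0, 0, 0, 0, 0, 26/5]
R5 ← R5 + (2/5)·R3: [0, 0, 0, 0, 0, 19/5]
R5 ← R5 − (19/26)·R4: [0, 0, 0, 0, 0, 0]
The echelon form has 4 nonzero rows; the last pivot sits in the augmented column, so rank(B) = 3 but rank([B|b]) = 4.
Since the ranks differ, the system is inconsistent.
It has no solutions.

0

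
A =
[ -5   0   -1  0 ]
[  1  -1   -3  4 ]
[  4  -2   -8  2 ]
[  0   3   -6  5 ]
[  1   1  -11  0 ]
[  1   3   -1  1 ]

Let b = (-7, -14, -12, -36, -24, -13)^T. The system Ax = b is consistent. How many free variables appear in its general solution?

0

Row reduce the augmented matrix [A | b].
R2 ← R2 + (1/5)·R1: [0, -1, -16/5, 4, -77/5]
R3 ← R3 + (4/5)·R1: [0, -2, -44/5, 2, -88/5]
R5 ← R5 + (1/5)·R1: [0, 1, -56/5, 0, -127/5]
R6 ← R6 + (1/5)·R1: [0, 3, -6/5, 1, -72/5]
R3 ← R3 − (2)·R2: [0, 0, -12/5, -6, 66/5]
R4 ← R4 + (3)·R2: [0, 0, -78/5, 17, -411/5]
R5 ← R5 + R2: [0, 0, -72/5, 4, -204/5]
R6 ← R6 + (3)·R2: [0, 0, -54/5, 13, -303/5]
R4 ← R4 − (13/2)·R3: [0, 0, 0, 56, -168]
R5 ← R5 − (6)·R3: [0, 0, 0, 40, -120]
R6 ← R6 − (9/2)·R3: [0, 0, 0, 40, -120]
R5 ← R5 − (5/7)·R4: [0, 0, 0, 0, 0]
R6 ← R6 − (5/7)·R4: [0, 0, 0, 0, 0]
The echelon form has 4 nonzero rows, and every pivot lies in the first 4 columns, so rank(A) = rank([A|b]) = 4.
The system is consistent.
Free variables = (unknowns) − (rank) = 4 − 4 = 0.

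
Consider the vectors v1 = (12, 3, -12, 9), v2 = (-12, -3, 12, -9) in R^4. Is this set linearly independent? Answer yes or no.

Form the matrix with these vectors as rows and row reduce.
R2 ← R2 + R1: [0, 0, 0, 0]
1 nonzero row, so the 2 vectors span a space of dimension 1.
Since 1 < 2, the vectors are linearly dependent.

no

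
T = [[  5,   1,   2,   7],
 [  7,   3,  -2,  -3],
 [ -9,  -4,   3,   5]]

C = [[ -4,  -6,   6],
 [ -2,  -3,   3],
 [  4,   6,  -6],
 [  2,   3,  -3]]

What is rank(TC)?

1

First compute TC:
[[  0,   0,   0],
 [-48, -72,  72],
 [ 66,  99, -99]]
Now row reduce the product.
Swap R1 ↔ R2
R3 ← R3 + (11/8)·R1: [0, 0, 0]
1 nonzero row, so rank(TC) = 1.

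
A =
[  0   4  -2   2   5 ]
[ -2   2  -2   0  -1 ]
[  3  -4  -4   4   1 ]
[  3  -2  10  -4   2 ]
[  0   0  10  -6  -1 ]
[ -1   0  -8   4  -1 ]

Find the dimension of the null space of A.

Row reduce to echelon form.
Swap R1 ↔ R2
R3 ← R3 + (3/2)·R1: [0, -1, -7, 4, -1/2]
R4 ← R4 + (3/2)·R1: [0, 1, 7, -4, 1/2]
R6 ← R6 − (1/2)·R1: [0, -1, -7, 4, -1/2]
R3 ← R3 + (1/4)·R2: [0, 0, -15/2, 9/2, 3/4]
R4 ← R4 − (1/4)·R2: [0, 0, 15/2, -9/2, -3/4]
R6 ← R6 + (1/4)·R2: [0, 0, -15/2, 9/2, 3/4]
R4 ← R4 + R3: [0, 0, 0, 0, 0]
R5 ← R5 + (4/3)·R3: [0, 0, 0, 0, 0]
R6 ← R6 − R3: [0, 0, 0, 0, 0]
3 nonzero rows, so rank(A) = 3.
A has 5 columns; by rank–nullity, nullity = 5 − 3 = 2.

2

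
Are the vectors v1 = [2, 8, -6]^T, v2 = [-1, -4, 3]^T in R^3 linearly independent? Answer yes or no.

no

Form the matrix with these vectors as rows and row reduce.
R2 ← R2 + (1/2)·R1: [0, 0, 0]
1 nonzero row, so the 2 vectors span a space of dimension 1.
Since 1 < 2, the vectors are linearly dependent.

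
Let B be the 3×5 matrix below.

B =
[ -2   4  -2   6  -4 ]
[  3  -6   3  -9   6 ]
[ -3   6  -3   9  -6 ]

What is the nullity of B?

Row reduce to echelon form.
R2 ← R2 + (3/2)·R1: [0, 0, 0, 0, 0]
R3 ← R3 − (3/2)·R1: [0, 0, 0, 0, 0]
1 nonzero row, so rank(B) = 1.
B has 5 columns; by rank–nullity, nullity = 5 − 1 = 4.

4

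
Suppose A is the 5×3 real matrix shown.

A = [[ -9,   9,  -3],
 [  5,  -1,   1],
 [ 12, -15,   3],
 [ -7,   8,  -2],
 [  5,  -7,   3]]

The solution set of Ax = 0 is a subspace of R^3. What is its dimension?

Row reduce to echelon form.
R2 ← R2 + (5/9)·R1: [0, 4, -2/3]
R3 ← R3 + (4/3)·R1: [0, -3, -1]
R4 ← R4 − (7/9)·R1: [0, 1, 1/3]
R5 ← R5 + (5/9)·R1: [0, -2, 4/3]
R3 ← R3 + (3/4)·R2: [0, 0, -3/2]
R4 ← R4 − (1/4)·R2: [0, 0, 1/2]
R5 ← R5 + (1/2)·R2: [0, 0, 1]
R4 ← R4 + (1/3)·R3: [0, 0, 0]
R5 ← R5 + (2/3)·R3: [0, 0, 0]
3 nonzero rows, so rank(A) = 3.
A has 3 columns; by rank–nullity, nullity = 3 − 3 = 0.

0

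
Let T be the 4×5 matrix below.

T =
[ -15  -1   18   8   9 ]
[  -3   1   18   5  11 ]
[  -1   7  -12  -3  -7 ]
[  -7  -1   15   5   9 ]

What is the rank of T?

4

Row reduce to echelon form.
R2 ← R2 − (1/5)·R1: [0, 6/5, 72/5, 17/5, 46/5]
R3 ← R3 − (1/15)·R1: [0, 106/15, -66/5, -53/15, -38/5]
R4 ← R4 − (7/15)·R1: [0, -8/15, 33/5, 19/15, 24/5]
R3 ← R3 − (53/9)·R2: [0, 0, -98, -212/9, -556/9]
R4 ← R4 + (4/9)·R2: [0, 0, 13, 25/9, 80/9]
R4 ← R4 + (13/98)·R3: [0, 0, 0, -17/49, 34/49]
Echelon form has 4 nonzero rows, so rank(T) = 4.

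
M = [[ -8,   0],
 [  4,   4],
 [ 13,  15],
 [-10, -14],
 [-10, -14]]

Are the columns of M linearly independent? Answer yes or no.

yes

Row reduce M to echelon form.
R2 ← R2 + (1/2)·R1: [0, 4]
R3 ← R3 + (13/8)·R1: [0, 15]
R4 ← R4 − (5/4)·R1: [0, -14]
R5 ← R5 − (5/4)·R1: [0, -14]
R3 ← R3 − (15/4)·R2: [0, 0]
R4 ← R4 + (7/2)·R2: [0, 0]
R5 ← R5 + (7/2)·R2: [0, 0]
2 pivots among 2 columns.
Every column is a pivot column, so the columns are linearly independent.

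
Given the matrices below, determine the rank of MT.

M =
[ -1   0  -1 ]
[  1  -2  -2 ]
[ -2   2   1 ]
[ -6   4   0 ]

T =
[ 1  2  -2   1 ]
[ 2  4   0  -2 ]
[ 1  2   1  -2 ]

2

First compute MT:
[[ -2,  -4,   1,   1],
 [ -5, -10,  -4,   9],
 [  3,   6,   5,  -8],
 [  2,   4,  12, -14]]
Now row reduce the product.
R2 ← R2 − (5/2)·R1: [0, 0, -13/2, 13/2]
R3 ← R3 + (3/2)·R1: [0, 0, 13/2, -13/2]
R4 ← R4 + R1: [0, 0, 13, -13]
R3 ← R3 + R2: [0, 0, 0, 0]
R4 ← R4 + (2)·R2: [0, 0, 0, 0]
2 nonzero rows, so rank(MT) = 2.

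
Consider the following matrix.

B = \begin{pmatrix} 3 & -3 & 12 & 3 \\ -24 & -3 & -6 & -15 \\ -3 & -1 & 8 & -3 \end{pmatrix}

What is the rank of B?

Row reduce to echelon form.
R2 ← R2 + (8)·R1: [0, -27, 90, 9]
R3 ← R3 + R1: [0, -4, 20, 0]
R3 ← R3 − (4/27)·R2: [0, 0, 20/3, -4/3]
Echelon form has 3 nonzero rows, so rank(B) = 3.

3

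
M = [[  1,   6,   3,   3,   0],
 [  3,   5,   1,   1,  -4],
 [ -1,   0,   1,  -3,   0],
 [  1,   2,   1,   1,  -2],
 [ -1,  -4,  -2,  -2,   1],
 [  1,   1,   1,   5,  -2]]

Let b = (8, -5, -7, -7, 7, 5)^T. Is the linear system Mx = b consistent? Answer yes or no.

no

Row reduce the augmented matrix [M | b].
R2 ← R2 − (3)·R1: [0, -13, -8, -8, -4, -29]
R3 ← R3 + R1: [0, 6, 4, 0, 0, 1]
R4 ← R4 − R1: [0, -4, -2, -2, -2, -15]
R5 ← R5 + R1: [0, 2, 1, 1, 1, 15]
R6 ← R6 − R1: [0, -5, -2, 2, -2, -3]
R3 ← R3 + (6/13)·R2: [0, 0, 4/13, -48/13, -24/13, -161/13]
R4 ← R4 − (4/13)·R2: [0, 0, 6/13, 6/13, -10/13, -79/13]
R5 ← R5 + (2/13)·R2: [0, 0, -3/13, -3/13, 5/13, 137/13]
R6 ← R6 − (5/13)·R2: [0, 0, 14/13, 66/13, -6/13, 106/13]
R4 ← R4 − (3/2)·R3: [0, 0, 0, 6, 2, 25/2]
R5 ← R5 + (3/4)·R3: [0, 0, 0, -3, -1, 5/4]
R6 ← R6 − (7/2)·R3: [0, 0, 0, 18, 6, 103/2]
R5 ← R5 + (1/2)·R4: [0, 0, 0, 0, 0, 15/2]
R6 ← R6 − (3)·R4: [0, 0, 0, 0, 0, 14]
R6 ← R6 − (28/15)·R5: [0, 0, 0, 0, 0, 0]
The echelon form has 5 nonzero rows; the last pivot sits in the augmented column, so rank(M) = 4 but rank([M|b]) = 5.
Since the ranks differ, the system is inconsistent.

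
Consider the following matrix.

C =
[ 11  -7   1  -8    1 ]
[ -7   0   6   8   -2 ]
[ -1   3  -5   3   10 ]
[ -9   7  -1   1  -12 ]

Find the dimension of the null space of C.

Row reduce to echelon form.
R2 ← R2 + (7/11)·R1: [0, -49/11, 73/11, 32/11, -15/11]
R3 ← R3 + (1/11)·R1: [0, 26/11, -54/11, 25/11, 111/11]
R4 ← R4 + (9/11)·R1: [0, 14/11, -2/11, -61/11, -123/11]
R3 ← R3 + (26/49)·R2: [0, 0, -68/49, 187/49, 459/49]
R4 ← R4 + (2/7)·R2: [0, 0, 12/7, -33/7, -81/7]
R4 ← R4 + (21/17)·R3: [0, 0, 0, 0, 0]
3 nonzero rows, so rank(C) = 3.
C has 5 columns; by rank–nullity, nullity = 5 − 3 = 2.

2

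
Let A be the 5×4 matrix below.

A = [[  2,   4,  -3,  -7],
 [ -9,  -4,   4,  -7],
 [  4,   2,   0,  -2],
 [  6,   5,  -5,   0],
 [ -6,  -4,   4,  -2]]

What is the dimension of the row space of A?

Row reduce to echelon form.
R2 ← R2 + (9/2)·R1: [0, 14, -19/2, -77/2]
R3 ← R3 − (2)·R1: [0, -6, 6, 12]
R4 ← R4 − (3)·R1: [0, -7, 4, 21]
R5 ← R5 + (3)·R1: [0, 8, -5, -23]
R3 ← R3 + (3/7)·R2: [0, 0, 27/14, -9/2]
R4 ← R4 + (1/2)·R2: [0, 0, -3/4, 7/4]
R5 ← R5 − (4/7)·R2: [0, 0, 3/7, -1]
R4 ← R4 + (7/18)·R3: [0, 0, 0, 0]
R5 ← R5 − (2/9)·R3: [0, 0, 0, 0]
Echelon form has 3 nonzero rows, so rank(A) = 3.
The row space has dimension equal to the rank: 3.

3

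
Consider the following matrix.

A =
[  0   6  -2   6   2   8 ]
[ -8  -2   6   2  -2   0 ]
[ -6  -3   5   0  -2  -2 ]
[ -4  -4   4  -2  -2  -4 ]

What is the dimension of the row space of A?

2

Row reduce to echelon form.
Swap R1 ↔ R2
R3 ← R3 − (3/4)·R1: [0, -3/2, 1/2, -3/2, -1/2, -2]
R4 ← R4 − (1/2)·R1: [0, -3, 1, -3, -1, -4]
R3 ← R3 + (1/4)·R2: [0, 0, 0, 0, 0, 0]
R4 ← R4 + (1/2)·R2: [0, 0, 0, 0, 0, 0]
Echelon form has 2 nonzero rows, so rank(A) = 2.
The row space has dimension equal to the rank: 2.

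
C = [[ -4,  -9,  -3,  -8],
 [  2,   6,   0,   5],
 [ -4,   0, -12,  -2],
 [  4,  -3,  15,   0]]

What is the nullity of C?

Row reduce to echelon form.
R2 ← R2 + (1/2)·R1: [0, 3/2, -3/2, 1]
R3 ← R3 − R1: [0, 9, -9, 6]
R4 ← R4 + R1: [0, -12, 12, -8]
R3 ← R3 − (6)·R2: [0, 0, 0, 0]
R4 ← R4 + (8)·R2: [0, 0, 0, 0]
2 nonzero rows, so rank(C) = 2.
C has 4 columns; by rank–nullity, nullity = 4 − 2 = 2.

2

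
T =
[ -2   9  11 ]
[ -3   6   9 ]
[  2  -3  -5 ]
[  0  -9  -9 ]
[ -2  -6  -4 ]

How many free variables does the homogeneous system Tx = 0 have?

1

Row reduce to echelon form.
R2 ← R2 − (3/2)·R1: [0, -15/2, -15/2]
R3 ← R3 + R1: [0, 6, 6]
R5 ← R5 − R1: [0, -15, -15]
R3 ← R3 + (4/5)·R2: [0, 0, 0]
R4 ← R4 − (6/5)·R2: [0, 0, 0]
R5 ← R5 − (2)·R2: [0, 0, 0]
2 nonzero rows, so rank(T) = 2.
T has 3 columns; by rank–nullity, nullity = 3 − 2 = 1.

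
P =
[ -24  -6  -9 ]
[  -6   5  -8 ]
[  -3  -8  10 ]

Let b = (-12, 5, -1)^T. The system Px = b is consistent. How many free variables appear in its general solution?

0

Row reduce the augmented matrix [P | b].
R2 ← R2 − (1/4)·R1: [0, 13/2, -23/4, 8]
R3 ← R3 − (1/8)·R1: [0, -29/4, 89/8, 1/2]
R3 ← R3 + (29/26)·R2: [0, 0, 245/52, 245/26]
The echelon form has 3 nonzero rows, and every pivot lies in the first 3 columns, so rank(P) = rank([P|b]) = 3.
The system is consistent.
Free variables = (unknowns) − (rank) = 3 − 3 = 0.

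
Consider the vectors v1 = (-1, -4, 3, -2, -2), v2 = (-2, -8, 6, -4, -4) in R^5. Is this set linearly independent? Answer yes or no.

no

Form the matrix with these vectors as rows and row reduce.
R2 ← R2 − (2)·R1: [0, 0, 0, 0, 0]
1 nonzero row, so the 2 vectors span a space of dimension 1.
Since 1 < 2, the vectors are linearly dependent.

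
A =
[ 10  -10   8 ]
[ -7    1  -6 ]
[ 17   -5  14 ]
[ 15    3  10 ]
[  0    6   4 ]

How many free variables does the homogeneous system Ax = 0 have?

Row reduce to echelon form.
R2 ← R2 + (7/10)·R1: [0, -6, -2/5]
R3 ← R3 − (17/10)·R1: [0, 12, 2/5]
R4 ← R4 − (3/2)·R1: [0, 18, -2]
R3 ← R3 + (2)·R2: [0, 0, -2/5]
R4 ← R4 + (3)·R2: [0, 0, -16/5]
R5 ← R5 + R2: [0, 0, 18/5]
R4 ← R4 − (8)·R3: [0, 0, 0]
R5 ← R5 + (9)·R3: [0, 0, 0]
3 nonzero rows, so rank(A) = 3.
A has 3 columns; by rank–nullity, nullity = 3 − 3 = 0.

0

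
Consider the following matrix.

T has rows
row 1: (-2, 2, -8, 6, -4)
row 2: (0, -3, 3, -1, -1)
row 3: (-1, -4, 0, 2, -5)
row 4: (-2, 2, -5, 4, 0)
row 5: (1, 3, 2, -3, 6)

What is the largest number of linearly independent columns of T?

Row reduce to echelon form.
R3 ← R3 − (1/2)·R1: [0, -5, 4, -1, -3]
R4 ← R4 − R1: [0, 0, 3, -2, 4]
R5 ← R5 + (1/2)·R1: [0, 4, -2, 0, 4]
R3 ← R3 − (5/3)·R2: [0, 0, -1, 2/3, -4/3]
R5 ← R5 + (4/3)·R2: [0, 0, 2, -4/3, 8/3]
R4 ← R4 + (3)·R3: [0, 0, 0, 0, 0]
R5 ← R5 + (2)·R3: [0, 0, 0, 0, 0]
Echelon form has 3 nonzero rows, so rank(T) = 3.
The rank gives the maximum number of linearly independent columns: 3.

3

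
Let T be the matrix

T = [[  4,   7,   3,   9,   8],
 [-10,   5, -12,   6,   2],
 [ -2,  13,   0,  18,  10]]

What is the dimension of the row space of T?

3

Row reduce to echelon form.
R2 ← R2 + (5/2)·R1: [0, 45/2, -9/2, 57/2, 22]
R3 ← R3 + (1/2)·R1: [0, 33/2, 3/2, 45/2, 14]
R3 ← R3 − (11/15)·R2: [0, 0, 24/5, 8/5, -32/15]
Echelon form has 3 nonzero rows, so rank(T) = 3.
The row space has dimension equal to the rank: 3.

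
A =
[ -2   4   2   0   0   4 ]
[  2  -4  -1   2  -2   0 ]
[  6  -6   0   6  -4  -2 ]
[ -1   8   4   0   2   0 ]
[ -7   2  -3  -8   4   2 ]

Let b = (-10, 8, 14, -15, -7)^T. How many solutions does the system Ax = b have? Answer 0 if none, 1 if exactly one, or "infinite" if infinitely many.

infinite

Row reduce the augmented matrix [A | b].
R2 ← R2 + R1: [0, 0, 1, 2, -2, 4, -2]
R3 ← R3 + (3)·R1: [0, 6, 6, 6, -4, 10, -16]
R4 ← R4 − (1/2)·R1: [0, 6, 3, 0, 2, -2, -10]
R5 ← R5 − (7/2)·R1: [0, -12, -10, -8, 4, -12, 28]
Swap R2 ↔ R3
R4 ← R4 − R2: [0, 0, -3, -6, 6, -12, 6]
R5 ← R5 + (2)·R2: [0, 0, 2, 4, -4, 8, -4]
R4 ← R4 + (3)·R3: [0, 0, 0, 0, 0, 0, 0]
R5 ← R5 − (2)·R3: [0, 0, 0, 0, 0, 0, 0]
The echelon form has 3 nonzero rows, and every pivot lies in the first 6 columns, so rank(A) = rank([A|b]) = 3.
The system is consistent.
rank = 3 < 6 unknowns, so there are infinitely many solutions.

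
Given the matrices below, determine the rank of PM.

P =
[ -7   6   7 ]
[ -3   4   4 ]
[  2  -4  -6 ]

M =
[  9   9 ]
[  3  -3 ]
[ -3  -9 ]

First compute PM:
[[-66, -144],
 [-27, -75],
 [ 24,  84]]
Now row reduce the product.
R2 ← R2 − (9/22)·R1: [0, -177/11]
R3 ← R3 + (4/11)·R1: [0, 348/11]
R3 ← R3 + (116/59)·R2: [0, 0]
2 nonzero rows, so rank(PM) = 2.

2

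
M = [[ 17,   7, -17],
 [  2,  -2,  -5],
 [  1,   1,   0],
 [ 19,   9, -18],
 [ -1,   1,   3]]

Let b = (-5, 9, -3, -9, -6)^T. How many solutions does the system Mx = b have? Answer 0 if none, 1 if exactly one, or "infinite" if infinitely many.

0

Row reduce the augmented matrix [M | b].
R2 ← R2 − (2/17)·R1: [0, -48/17, -3, 163/17]
R3 ← R3 − (1/17)·R1: [0, 10/17, 1, -46/17]
R4 ← R4 − (19/17)·R1: [0, 20/17, 1, -58/17]
R5 ← R5 + (1/17)·R1: [0, 24/17, 2, -107/17]
R3 ← R3 + (5/24)·R2: [0, 0, 3/8, -17/24]
R4 ← R4 + (5/12)·R2: [0, 0, -1/4, 7/12]
R5 ← R5 + (1/2)·R2: [0, 0, 1/2, -3/2]
R4 ← R4 + (2/3)·R3: [0, 0, 0, 1/9]
R5 ← R5 − (4/3)·R3: [0, 0, 0, -5/9]
R5 ← R5 + (5)·R4: [0, 0, 0, 0]
The echelon form has 4 nonzero rows; the last pivot sits in the augmented column, so rank(M) = 3 but rank([M|b]) = 4.
Since the ranks differ, the system is inconsistent.
It has no solutions.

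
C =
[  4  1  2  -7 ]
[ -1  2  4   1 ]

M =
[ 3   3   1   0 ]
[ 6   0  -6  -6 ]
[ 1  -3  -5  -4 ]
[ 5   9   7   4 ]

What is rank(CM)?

2

First compute CM:
[[-15, -57, -61, -42],
 [ 18,  -6, -26, -24]]
Now row reduce the product.
R2 ← R2 + (6/5)·R1: [0, -372/5, -496/5, -372/5]
2 nonzero rows, so rank(CM) = 2.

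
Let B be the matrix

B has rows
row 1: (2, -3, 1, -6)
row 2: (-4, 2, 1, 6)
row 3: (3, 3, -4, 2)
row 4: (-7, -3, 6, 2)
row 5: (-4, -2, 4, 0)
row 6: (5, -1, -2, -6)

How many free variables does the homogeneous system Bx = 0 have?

Row reduce to echelon form.
R2 ← R2 + (2)·R1: [0, -4, 3, -6]
R3 ← R3 − (3/2)·R1: [0, 15/2, -11/2, 11]
R4 ← R4 + (7/2)·R1: [0, -27/2, 19/2, -19]
R5 ← R5 + (2)·R1: [0, -8, 6, -12]
R6 ← R6 − (5/2)·R1: [0, 13/2, -9/2, 9]
R3 ← R3 + (15/8)·R2: [0, 0, 1/8, -1/4]
R4 ← R4 − (27/8)·R2: [0, 0, -5/8, 5/4]
R5 ← R5 − (2)·R2: [0, 0, 0, 0]
R6 ← R6 + (13/8)·R2: [0, 0, 3/8, -3/4]
R4 ← R4 + (5)·R3: [0, 0, 0, 0]
R6 ← R6 − (3)·R3: [0, 0, 0, 0]
3 nonzero rows, so rank(B) = 3.
B has 4 columns; by rank–nullity, nullity = 4 − 3 = 1.

1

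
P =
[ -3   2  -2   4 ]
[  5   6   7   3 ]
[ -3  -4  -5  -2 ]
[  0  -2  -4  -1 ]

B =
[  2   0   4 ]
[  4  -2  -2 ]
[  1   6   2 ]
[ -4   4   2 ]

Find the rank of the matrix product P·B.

3

First compute PB:
[[-16,   0, -12],
 [ 29,  42,  28],
 [-19, -30, -18],
 [ -8, -24,  -6]]
Now row reduce the product.
R2 ← R2 + (29/16)·R1: [0, 42, 25/4]
R3 ← R3 − (19/16)·R1: [0, -30, -15/4]
R4 ← R4 − (1/2)·R1: [0, -24, 0]
R3 ← R3 + (5/7)·R2: [0, 0, 5/7]
R4 ← R4 + (4/7)·R2: [0, 0, 25/7]
R4 ← R4 − (5)·R3: [0, 0, 0]
3 nonzero rows, so rank(PB) = 3.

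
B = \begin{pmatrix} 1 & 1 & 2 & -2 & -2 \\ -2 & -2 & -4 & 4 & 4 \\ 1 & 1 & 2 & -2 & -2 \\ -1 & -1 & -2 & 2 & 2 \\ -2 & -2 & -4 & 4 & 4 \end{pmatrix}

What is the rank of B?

1

Row reduce to echelon form.
R2 ← R2 + (2)·R1: [0, 0, 0, 0, 0]
R3 ← R3 − R1: [0, 0, 0, 0, 0]
R4 ← R4 + R1: [0, 0, 0, 0, 0]
R5 ← R5 + (2)·R1: [0, 0, 0, 0, 0]
Echelon form has 1 nonzero row, so rank(B) = 1.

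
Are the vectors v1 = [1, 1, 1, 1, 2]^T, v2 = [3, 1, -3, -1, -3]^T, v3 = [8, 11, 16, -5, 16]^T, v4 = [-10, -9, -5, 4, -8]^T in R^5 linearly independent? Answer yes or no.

yes

Form the matrix with these vectors as rows and row reduce.
R2 ← R2 − (3)·R1: [0, -2, -6, -4, -9]
R3 ← R3 − (8)·R1: [0, 3, 8, -13, 0]
R4 ← R4 + (10)·R1: [0, 1, 5, 14, 12]
R3 ← R3 + (3/2)·R2: [0, 0, -1, -19, -27/2]
R4 ← R4 + (1/2)·R2: [0, 0, 2, 12, 15/2]
R4 ← R4 + (2)·R3: [0, 0, 0, -26, -39/2]
4 nonzero rows, so the 4 vectors span a space of dimension 4.
Since 4 = 4, the vectors are linearly independent.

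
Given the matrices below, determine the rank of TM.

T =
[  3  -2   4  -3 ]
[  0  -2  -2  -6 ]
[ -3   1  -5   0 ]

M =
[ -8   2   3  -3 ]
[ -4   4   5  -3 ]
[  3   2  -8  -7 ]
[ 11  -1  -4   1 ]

2

First compute TM:
[[-37,   9, -21, -34],
 [-64,  -6,  30,  14],
 [  5, -12,  36,  41]]
Now row reduce the product.
R2 ← R2 − (64/37)·R1: [0, -798/37, 2454/37, 2694/37]
R3 ← R3 + (5/37)·R1: [0, -399/37, 1227/37, 1347/37]
R3 ← R3 − (1/2)·R2: [0, 0, 0, 0]
2 nonzero rows, so rank(TM) = 2.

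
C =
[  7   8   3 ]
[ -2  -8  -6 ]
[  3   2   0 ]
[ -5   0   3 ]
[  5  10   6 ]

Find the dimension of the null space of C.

1

Row reduce to echelon form.
R2 ← R2 + (2/7)·R1: [0, -40/7, -36/7]
R3 ← R3 − (3/7)·R1: [0, -10/7, -9/7]
R4 ← R4 + (5/7)·R1: [0, 40/7, 36/7]
R5 ← R5 − (5/7)·R1: [0, 30/7, 27/7]
R3 ← R3 − (1/4)·R2: [0, 0, 0]
R4 ← R4 + R2: [0, 0, 0]
R5 ← R5 + (3/4)·R2: [0, 0, 0]
2 nonzero rows, so rank(C) = 2.
C has 3 columns; by rank–nullity, nullity = 3 − 2 = 1.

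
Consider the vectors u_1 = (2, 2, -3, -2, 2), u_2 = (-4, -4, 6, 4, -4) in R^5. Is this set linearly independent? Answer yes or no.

no

Form the matrix with these vectors as rows and row reduce.
R2 ← R2 + (2)·R1: [0, 0, 0, 0, 0]
1 nonzero row, so the 2 vectors span a space of dimension 1.
Since 1 < 2, the vectors are linearly dependent.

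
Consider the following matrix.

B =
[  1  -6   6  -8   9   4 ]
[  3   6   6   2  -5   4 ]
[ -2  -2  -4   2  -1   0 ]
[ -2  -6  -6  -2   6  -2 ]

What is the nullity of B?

Row reduce to echelon form.
R2 ← R2 − (3)·R1: [0, 24, -12, 26, -32, -8]
R3 ← R3 + (2)·R1: [0, -14, 8, -14, 17, 8]
R4 ← R4 + (2)·R1: [0, -18, 6, -18, 24, 6]
R3 ← R3 + (7/12)·R2: [0, 0, 1, 7/6, -5/3, 10/3]
R4 ← R4 + (3/4)·R2: [0, 0, -3, 3/2, 0, 0]
R4 ← R4 + (3)·R3: [0, 0, 0, 5, -5, 10]
4 nonzero rows, so rank(B) = 4.
B has 6 columns; by rank–nullity, nullity = 6 − 4 = 2.

2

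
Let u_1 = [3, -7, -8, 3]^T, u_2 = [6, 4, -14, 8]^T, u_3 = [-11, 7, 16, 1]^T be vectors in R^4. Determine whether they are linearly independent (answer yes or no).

Form the matrix with these vectors as rows and row reduce.
R2 ← R2 − (2)·R1: [0, 18, 2, 2]
R3 ← R3 + (11/3)·R1: [0, -56/3, -40/3, 12]
R3 ← R3 + (28/27)·R2: [0, 0, -304/27, 380/27]
3 nonzero rows, so the 3 vectors span a space of dimension 3.
Since 3 = 3, the vectors are linearly independent.

yes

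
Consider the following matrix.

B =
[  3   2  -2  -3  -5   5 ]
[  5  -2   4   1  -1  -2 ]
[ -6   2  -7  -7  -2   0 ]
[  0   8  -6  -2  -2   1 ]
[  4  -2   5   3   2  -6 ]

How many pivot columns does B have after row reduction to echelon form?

Row reduce to echelon form.
R2 ← R2 − (5/3)·R1: [0, -16/3, 22/3, 6, 22/3, -31/3]
R3 ← R3 + (2)·R1: [0, 6, -11, -13, -12, 10]
R5 ← R5 − (4/3)·R1: [0, -14/3, 23/3, 7, 26/3, -38/3]
R3 ← R3 + (9/8)·R2: [0, 0, -11/4, -25/4, -15/4, -13/8]
R4 ← R4 + (3/2)·R2: [0, 0, 5, 7, 9, -29/2]
R5 ← R5 − (7/8)·R2: [0, 0, 5/4, 7/4, 9/4, -29/8]
R4 ← R4 + (20/11)·R3: [0, 0, 0, -48/11, 24/11, -192/11]
R5 ← R5 + (5/11)·R3: [0, 0, 0, -12/11, 6/11, -48/11]
R5 ← R5 − (1/4)·R4: [0, 0, 0, 0, 0, 0]
Echelon form has 4 nonzero rows, so rank(B) = 4.
Each nonzero row contributes one pivot column: 4 pivot columns.

4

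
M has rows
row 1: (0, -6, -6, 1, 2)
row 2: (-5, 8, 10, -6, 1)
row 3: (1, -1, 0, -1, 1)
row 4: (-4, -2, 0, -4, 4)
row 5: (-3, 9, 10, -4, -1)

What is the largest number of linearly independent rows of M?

Row reduce to echelon form.
Swap R1 ↔ R2
R3 ← R3 + (1/5)·R1: [0, 3/5, 2, -11/5, 6/5]
R4 ← R4 − (4/5)·R1: [0, -42/5, -8, 4/5, 16/5]
R5 ← R5 − (3/5)·R1: [0, 21/5, 4, -2/5, -8/5]
R3 ← R3 + (1/10)·R2: [0, 0, 7/5, -21/10, 7/5]
R4 ← R4 − (7/5)·R2: [0, 0, 2/5, -3/5, 2/5]
R5 ← R5 + (7/10)·R2: [0, 0, -1/5, 3/10, -1/5]
R4 ← R4 − (2/7)·R3: [0, 0, 0, 0, 0]
R5 ← R5 + (1/7)·R3: [0, 0, 0, 0, 0]
Echelon form has 3 nonzero rows, so rank(M) = 3.
The rank gives the maximum number of linearly independent rows: 3.

3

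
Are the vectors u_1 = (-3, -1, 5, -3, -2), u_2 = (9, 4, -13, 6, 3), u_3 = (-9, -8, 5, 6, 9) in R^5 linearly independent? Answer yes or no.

Form the matrix with these vectors as rows and row reduce.
R2 ← R2 + (3)·R1: [0, 1, 2, -3, -3]
R3 ← R3 − (3)·R1: [0, -5, -10, 15, 15]
R3 ← R3 + (5)·R2: [0, 0, 0, 0, 0]
2 nonzero rows, so the 3 vectors span a space of dimension 2.
Since 2 < 3, the vectors are linearly dependent.

no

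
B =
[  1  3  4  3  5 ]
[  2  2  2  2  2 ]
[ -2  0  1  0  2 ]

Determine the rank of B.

2

Row reduce to echelon form.
R2 ← R2 − (2)·R1: [0, -4, -6, -4, -8]
R3 ← R3 + (2)·R1: [0, 6, 9, 6, 12]
R3 ← R3 + (3/2)·R2: [0, 0, 0, 0, 0]
Echelon form has 2 nonzero rows, so rank(B) = 2.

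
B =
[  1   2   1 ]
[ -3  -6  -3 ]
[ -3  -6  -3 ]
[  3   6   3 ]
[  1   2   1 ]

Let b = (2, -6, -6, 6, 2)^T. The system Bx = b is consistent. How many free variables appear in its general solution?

Row reduce the augmented matrix [B | b].
R2 ← R2 + (3)·R1: [0, 0, 0, 0]
R3 ← R3 + (3)·R1: [0, 0, 0, 0]
R4 ← R4 − (3)·R1: [0, 0, 0, 0]
R5 ← R5 − R1: [0, 0, 0, 0]
The echelon form has 1 nonzero rows, and every pivot lies in the first 3 columns, so rank(B) = rank([B|b]) = 1.
The system is consistent.
Free variables = (unknowns) − (rank) = 3 − 1 = 2.

2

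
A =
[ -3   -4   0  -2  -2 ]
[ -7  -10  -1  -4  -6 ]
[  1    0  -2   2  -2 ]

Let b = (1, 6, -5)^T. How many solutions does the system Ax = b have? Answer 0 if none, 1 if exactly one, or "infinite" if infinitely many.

Row reduce the augmented matrix [A | b].
R2 ← R2 − (7/3)·R1: [0, -2/3, -1, 2/3, -4/3, 11/3]
R3 ← R3 + (1/3)·R1: [0, -4/3, -2, 4/3, -8/3, -14/3]
R3 ← R3 − (2)·R2: [0, 0, 0, 0, 0, -12]
The echelon form has 3 nonzero rows; the last pivot sits in the augmented column, so rank(A) = 2 but rank([A|b]) = 3.
Since the ranks differ, the system is inconsistent.
It has no solutions.

0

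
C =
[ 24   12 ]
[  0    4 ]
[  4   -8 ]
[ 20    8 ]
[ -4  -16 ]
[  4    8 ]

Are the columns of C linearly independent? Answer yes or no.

yes

Row reduce C to echelon form.
R3 ← R3 − (1/6)·R1: [0, -10]
R4 ← R4 − (5/6)·R1: [0, -2]
R5 ← R5 + (1/6)·R1: [0, -14]
R6 ← R6 − (1/6)·R1: [0, 6]
R3 ← R3 + (5/2)·R2: [0, 0]
R4 ← R4 + (1/2)·R2: [0, 0]
R5 ← R5 + (7/2)·R2: [0, 0]
R6 ← R6 − (3/2)·R2: [0, 0]
2 pivots among 2 columns.
Every column is a pivot column, so the columns are linearly independent.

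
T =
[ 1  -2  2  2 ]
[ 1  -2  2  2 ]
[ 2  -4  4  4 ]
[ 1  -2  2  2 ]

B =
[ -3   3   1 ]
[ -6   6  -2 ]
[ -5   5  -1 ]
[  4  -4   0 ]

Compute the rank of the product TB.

First compute TB:
[[  7,  -7,   3],
 [  7,  -7,   3],
 [ 14, -14,   6],
 [  7,  -7,   3]]
Now row reduce the product.
R2 ← R2 − R1: [0, 0, 0]
R3 ← R3 − (2)·R1: [0, 0, 0]
R4 ← R4 − R1: [0, 0, 0]
1 nonzero row, so rank(TB) = 1.

1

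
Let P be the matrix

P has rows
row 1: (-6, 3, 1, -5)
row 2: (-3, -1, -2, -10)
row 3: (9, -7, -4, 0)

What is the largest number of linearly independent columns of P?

2

Row reduce to echelon form.
R2 ← R2 − (1/2)·R1: [0, -5/2, -5/2, -15/2]
R3 ← R3 + (3/2)·R1: [0, -5/2, -5/2, -15/2]
R3 ← R3 − R2: [0, 0, 0, 0]
Echelon form has 2 nonzero rows, so rank(P) = 2.
The rank gives the maximum number of linearly independent columns: 2.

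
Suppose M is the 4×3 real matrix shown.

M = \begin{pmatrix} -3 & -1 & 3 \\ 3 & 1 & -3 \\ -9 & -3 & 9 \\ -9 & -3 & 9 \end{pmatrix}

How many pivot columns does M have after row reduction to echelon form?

1

Row reduce to echelon form.
R2 ← R2 + R1: [0, 0, 0]
R3 ← R3 − (3)·R1: [0, 0, 0]
R4 ← R4 − (3)·R1: [0, 0, 0]
Echelon form has 1 nonzero row, so rank(M) = 1.
Each nonzero row contributes one pivot column: 1 pivot columns.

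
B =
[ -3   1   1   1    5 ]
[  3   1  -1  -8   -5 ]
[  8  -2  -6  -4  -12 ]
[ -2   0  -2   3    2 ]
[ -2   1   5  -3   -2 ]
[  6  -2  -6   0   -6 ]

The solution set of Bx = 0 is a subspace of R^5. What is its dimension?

1

Row reduce to echelon form.
R2 ← R2 + R1: [0, 2, 0, -7, 0]
R3 ← R3 + (8/3)·R1: [0, 2/3, -10/3, -4/3, 4/3]
R4 ← R4 − (2/3)·R1: [0, -2/3, -8/3, 7/3, -4/3]
R5 ← R5 − (2/3)·R1: [0, 1/3, 13/3, -11/3, -16/3]
R6 ← R6 + (2)·R1: [0, 0, -4, 2, 4]
R3 ← R3 − (1/3)·R2: [0, 0, -10/3, 1, 4/3]
R4 ← R4 + (1/3)·R2: [0, 0, -8/3, 0, -4/3]
R5 ← R5 − (1/6)·R2: [0, 0, 13/3, -5/2, -16/3]
R4 ← R4 − (4/5)·R3: [0, 0, 0, -4/5, -12/5]
R5 ← R5 + (13/10)·R3: [0, 0, 0, -6/5, -18/5]
R6 ← R6 − (6/5)·R3: [0, 0, 0, 4/5, 12/5]
R5 ← R5 − (3/2)·R4: [0, 0, 0, 0, 0]
R6 ← R6 + R4: [0, 0, 0, 0, 0]
4 nonzero rows, so rank(B) = 4.
B has 5 columns; by rank–nullity, nullity = 5 − 4 = 1.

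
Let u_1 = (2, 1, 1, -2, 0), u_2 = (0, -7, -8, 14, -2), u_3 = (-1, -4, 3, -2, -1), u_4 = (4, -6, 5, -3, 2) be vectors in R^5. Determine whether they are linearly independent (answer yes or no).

Form the matrix with these vectors as rows and row reduce.
R3 ← R3 + (1/2)·R1: [0, -7/2, 7/2, -3, -1]
R4 ← R4 − (2)·R1: [0, -8, 3, 1, 2]
R3 ← R3 − (1/2)·R2: [0, 0, 15/2, -10, 0]
R4 ← R4 − (8/7)·R2: [0, 0, 85/7, -15, 30/7]
R4 ← R4 − (34/21)·R3: [0, 0, 0, 25/21, 30/7]
4 nonzero rows, so the 4 vectors span a space of dimension 4.
Since 4 = 4, the vectors are linearly independent.

yes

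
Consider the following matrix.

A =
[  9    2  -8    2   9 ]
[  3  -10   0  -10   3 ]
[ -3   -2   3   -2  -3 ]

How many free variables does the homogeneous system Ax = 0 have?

3

Row reduce to echelon form.
R2 ← R2 − (1/3)·R1: [0, -32/3, 8/3, -32/3, 0]
R3 ← R3 + (1/3)·R1: [0, -4/3, 1/3, -4/3, 0]
R3 ← R3 − (1/8)·R2: [0, 0, 0, 0, 0]
2 nonzero rows, so rank(A) = 2.
A has 5 columns; by rank–nullity, nullity = 5 − 2 = 3.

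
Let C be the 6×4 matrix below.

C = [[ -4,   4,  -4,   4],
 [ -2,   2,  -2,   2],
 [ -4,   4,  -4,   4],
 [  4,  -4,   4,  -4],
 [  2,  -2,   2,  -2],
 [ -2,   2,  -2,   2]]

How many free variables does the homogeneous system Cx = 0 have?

Row reduce to echelon form.
R2 ← R2 − (1/2)·R1: [0, 0, 0, 0]
R3 ← R3 − R1: [0, 0, 0, 0]
R4 ← R4 + R1: [0, 0, 0, 0]
R5 ← R5 + (1/2)·R1: [0, 0, 0, 0]
R6 ← R6 − (1/2)·R1: [0, 0, 0, 0]
1 nonzero row, so rank(C) = 1.
C has 4 columns; by rank–nullity, nullity = 4 − 1 = 3.

3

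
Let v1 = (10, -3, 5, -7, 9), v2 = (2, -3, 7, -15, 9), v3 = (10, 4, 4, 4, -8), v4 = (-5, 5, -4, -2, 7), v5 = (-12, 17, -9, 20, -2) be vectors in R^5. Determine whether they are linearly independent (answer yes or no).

Form the matrix with these vectors as rows and row reduce.
R2 ← R2 − (1/5)·R1: [0, -12/5, 6, -68/5, 36/5]
R3 ← R3 − R1: [0, 7, -1, 11, -17]
R4 ← R4 + (1/2)·R1: [0, 7/2, -3/2, -11/2, 23/2]
R5 ← R5 + (6/5)·R1: [0, 67/5, -3, 58/5, 44/5]
R3 ← R3 + (35/12)·R2: [0, 0, 33/2, -86/3, 4]
R4 ← R4 + (35/24)·R2: [0, 0, 29/4, -76/3, 22]
R5 ← R5 + (67/12)·R2: [0, 0, 61/2, -193/3, 49]
R4 ← R4 − (29/66)·R3: [0, 0, 0, -1261/99, 668/33]
R5 ← R5 − (61/33)·R3: [0, 0, 0, -1123/99, 1373/33]
R5 ← R5 − (1123/1261)·R4: [0, 0, 0, 0, 29733/1261]
5 nonzero rows, so the 5 vectors span a space of dimension 5.
Since 5 = 5, the vectors are linearly independent.

yes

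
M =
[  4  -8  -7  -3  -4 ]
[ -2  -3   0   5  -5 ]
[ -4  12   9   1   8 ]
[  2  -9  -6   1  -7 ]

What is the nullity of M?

Row reduce to echelon form.
R2 ← R2 + (1/2)·R1: [0, -7, -7/2, 7/2, -7]
R3 ← R3 + R1: [0, 4, 2, -2, 4]
R4 ← R4 − (1/2)·R1: [0, -5, -5/2, 5/2, -5]
R3 ← R3 + (4/7)·R2: [0, 0, 0, 0, 0]
R4 ← R4 − (5/7)·R2: [0, 0, 0, 0, 0]
2 nonzero rows, so rank(M) = 2.
M has 5 columns; by rank–nullity, nullity = 5 − 2 = 3.

3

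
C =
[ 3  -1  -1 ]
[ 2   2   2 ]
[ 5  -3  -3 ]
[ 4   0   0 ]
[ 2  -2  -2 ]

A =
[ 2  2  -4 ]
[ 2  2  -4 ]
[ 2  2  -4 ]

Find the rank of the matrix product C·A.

First compute CA:
[[  2,   2,  -4],
 [ 12,  12, -24],
 [ -2,  -2,   4],
 [  8,   8, -16],
 [ -4,  -4,   8]]
Now row reduce the product.
R2 ← R2 − (6)·R1: [0, 0, 0]
R3 ← R3 + R1: [0, 0, 0]
R4 ← R4 − (4)·R1: [0, 0, 0]
R5 ← R5 + (2)·R1: [0, 0, 0]
1 nonzero row, so rank(CA) = 1.

1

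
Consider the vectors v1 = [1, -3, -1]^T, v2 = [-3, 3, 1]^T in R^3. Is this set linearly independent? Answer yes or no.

yes

Form the matrix with these vectors as rows and row reduce.
R2 ← R2 + (3)·R1: [0, -6, -2]
2 nonzero rows, so the 2 vectors span a space of dimension 2.
Since 2 = 2, the vectors are linearly independent.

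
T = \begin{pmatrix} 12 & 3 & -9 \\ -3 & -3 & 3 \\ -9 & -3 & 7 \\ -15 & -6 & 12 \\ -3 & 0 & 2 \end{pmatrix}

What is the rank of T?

Row reduce to echelon form.
R2 ← R2 + (1/4)·R1: [0, -9/4, 3/4]
R3 ← R3 + (3/4)·R1: [0, -3/4, 1/4]
R4 ← R4 + (5/4)·R1: [0, -9/4, 3/4]
R5 ← R5 + (1/4)·R1: [0, 3/4, -1/4]
R3 ← R3 − (1/3)·R2: [0, 0, 0]
R4 ← R4 − R2: [0, 0, 0]
R5 ← R5 + (1/3)·R2: [0, 0, 0]
Echelon form has 2 nonzero rows, so rank(T) = 2.

2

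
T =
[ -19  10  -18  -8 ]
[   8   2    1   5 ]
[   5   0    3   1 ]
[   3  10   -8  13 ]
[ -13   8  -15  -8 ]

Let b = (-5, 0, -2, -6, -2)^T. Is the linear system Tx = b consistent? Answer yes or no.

Row reduce the augmented matrix [T | b].
R2 ← R2 + (8/19)·R1: [0, 118/19, -125/19, 31/19, -40/19]
R3 ← R3 + (5/19)·R1: [0, 50/19, -33/19, -21/19, -63/19]
R4 ← R4 + (3/19)·R1: [0, 220/19, -206/19, 223/19, -129/19]
R5 ← R5 − (13/19)·R1: [0, 22/19, -51/19, -48/19, 27/19]
R3 ← R3 − (25/59)·R2: [0, 0, 62/59, -106/59, -143/59]
R4 ← R4 − (110/59)·R2: [0, 0, 84/59, 513/59, -169/59]
R5 ← R5 − (11/59)·R2: [0, 0, -86/59, -167/59, 107/59]
R4 ← R4 − (42/31)·R3: [0, 0, 0, 345/31, 13/31]
R5 ← R5 + (43/31)·R3: [0, 0, 0, -165/31, -48/31]
R5 ← R5 + (11/23)·R4: [0, 0, 0, 0, -31/23]
The echelon form has 5 nonzero rows; the last pivot sits in the augmented column, so rank(T) = 4 but rank([T|b]) = 5.
Since the ranks differ, the system is inconsistent.

no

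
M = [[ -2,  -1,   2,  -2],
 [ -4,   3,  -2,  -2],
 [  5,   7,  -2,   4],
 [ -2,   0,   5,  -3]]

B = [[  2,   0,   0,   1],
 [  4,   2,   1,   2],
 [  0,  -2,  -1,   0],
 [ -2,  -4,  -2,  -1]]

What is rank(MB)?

2

First compute MB:
[[ -4,   2,   1,  -2],
 [  8,  18,   9,   4],
 [ 30,   2,   1,  15],
 [  2,   2,   1,   1]]
Now row reduce the product.
R2 ← R2 + (2)·R1: [0, 22, 11, 0]
R3 ← R3 + (15/2)·R1: [0, 17, 17/2, 0]
R4 ← R4 + (1/2)·R1: [0, 3, 3/2, 0]
R3 ← R3 − (17/22)·R2: [0, 0, 0, 0]
R4 ← R4 − (3/22)·R2: [0, 0, 0, 0]
2 nonzero rows, so rank(MB) = 2.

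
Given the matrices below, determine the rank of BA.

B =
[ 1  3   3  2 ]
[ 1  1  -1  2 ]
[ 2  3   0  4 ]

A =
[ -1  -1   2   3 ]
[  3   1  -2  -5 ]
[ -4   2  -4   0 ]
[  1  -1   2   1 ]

2

First compute BA:
[[ -2,   6, -12, -10],
 [  8,  -4,   8,   0],
 [ 11,  -3,   6,  -5]]
Now row reduce the product.
R2 ← R2 + (4)·R1: [0, 20, -40, -40]
R3 ← R3 + (11/2)·R1: [0, 30, -60, -60]
R3 ← R3 − (3/2)·R2: [0, 0, 0, 0]
2 nonzero rows, so rank(BA) = 2.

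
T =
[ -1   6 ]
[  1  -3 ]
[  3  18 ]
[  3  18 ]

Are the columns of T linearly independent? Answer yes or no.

Row reduce T to echelon form.
R2 ← R2 + R1: [0, 3]
R3 ← R3 + (3)·R1: [0, 36]
R4 ← R4 + (3)·R1: [0, 36]
R3 ← R3 − (12)·R2: [0, 0]
R4 ← R4 − (12)·R2: [0, 0]
2 pivots among 2 columns.
Every column is a pivot column, so the columns are linearly independent.

yes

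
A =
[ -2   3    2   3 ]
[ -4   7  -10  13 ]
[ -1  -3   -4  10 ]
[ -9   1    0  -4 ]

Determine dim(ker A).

0

Row reduce to echelon form.
R2 ← R2 − (2)·R1: [0, 1, -14, 7]
R3 ← R3 − (1/2)·R1: [0, -9/2, -5, 17/2]
R4 ← R4 − (9/2)·R1: [0, -25/2, -9, -35/2]
R3 ← R3 + (9/2)·R2: [0, 0, -68, 40]
R4 ← R4 + (25/2)·R2: [0, 0, -184, 70]
R4 ← R4 − (46/17)·R3: [0, 0, 0, -650/17]
4 nonzero rows, so rank(A) = 4.
A has 4 columns; by rank–nullity, nullity = 4 − 4 = 0.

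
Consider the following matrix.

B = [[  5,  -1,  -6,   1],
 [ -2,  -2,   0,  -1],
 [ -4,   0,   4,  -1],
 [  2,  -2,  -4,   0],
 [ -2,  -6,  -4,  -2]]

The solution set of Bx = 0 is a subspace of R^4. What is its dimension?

2

Row reduce to echelon form.
R2 ← R2 + (2/5)·R1: [0, -12/5, -12/5, -3/5]
R3 ← R3 + (4/5)·R1: [0, -4/5, -4/5, -1/5]
R4 ← R4 − (2/5)·R1: [0, -8/5, -8/5, -2/5]
R5 ← R5 + (2/5)·R1: [0, -32/5, -32/5, -8/5]
R3 ← R3 − (1/3)·R2: [0, 0, 0, 0]
R4 ← R4 − (2/3)·R2: [0, 0, 0, 0]
R5 ← R5 − (8/3)·R2: [0, 0, 0, 0]
2 nonzero rows, so rank(B) = 2.
B has 4 columns; by rank–nullity, nullity = 4 − 2 = 2.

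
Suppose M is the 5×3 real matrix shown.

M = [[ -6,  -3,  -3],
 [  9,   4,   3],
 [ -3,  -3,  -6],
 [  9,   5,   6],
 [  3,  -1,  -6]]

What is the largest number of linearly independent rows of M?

Row reduce to echelon form.
R2 ← R2 + (3/2)·R1: [0, -1/2, -3/2]
R3 ← R3 − (1/2)·R1: [0, -3/2, -9/2]
R4 ← R4 + (3/2)·R1: [0, 1/2, 3/2]
R5 ← R5 + (1/2)·R1: [0, -5/2, -15/2]
R3 ← R3 − (3)·R2: [0, 0, 0]
R4 ← R4 + R2: [0, 0, 0]
R5 ← R5 − (5)·R2: [0, 0, 0]
Echelon form has 2 nonzero rows, so rank(M) = 2.
The rank gives the maximum number of linearly independent rows: 2.

2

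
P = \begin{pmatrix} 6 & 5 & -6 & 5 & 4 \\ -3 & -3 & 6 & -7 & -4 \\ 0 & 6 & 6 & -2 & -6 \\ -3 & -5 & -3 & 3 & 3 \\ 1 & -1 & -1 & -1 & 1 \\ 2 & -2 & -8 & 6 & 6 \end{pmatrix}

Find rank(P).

Row reduce to echelon form.
R2 ← R2 + (1/2)·R1: [0, -1/2, 3, -9/2, -2]
R4 ← R4 + (1/2)·R1: [0, -5/2, -6, 11/2, 5]
R5 ← R5 − (1/6)·R1: [0, -11/6, 0, -11/6, 1/3]
R6 ← R6 − (1/3)·R1: [0, -11/3, -6, 13/3, 14/3]
R3 ← R3 + (12)·R2: [0, 0, 42, -56, -30]
R4 ← R4 − (5)·R2: [0, 0, -21, 28, 15]
R5 ← R5 − (11/3)·R2: [0, 0, -11, 44/3, 23/3]
R6 ← R6 − (22/3)·R2: [0, 0, -28, 112/3, 58/3]
R4 ← R4 + (1/2)·R3: [0, 0, 0, 0, 0]
R5 ← R5 + (11/42)·R3: [0, 0, 0, 0, -4/21]
R6 ← R6 + (2/3)·R3: [0, 0, 0, 0, -2/3]
Swap R4 ↔ R5
R6 ← R6 − (7/2)·R4: [0, 0, 0, 0, 0]
Echelon form has 4 nonzero rows, so rank(P) = 4.

4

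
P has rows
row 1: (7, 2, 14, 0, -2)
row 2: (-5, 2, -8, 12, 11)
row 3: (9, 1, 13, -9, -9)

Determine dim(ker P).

Row reduce to echelon form.
R2 ← R2 + (5/7)·R1: [0, 24/7, 2, 12, 67/7]
R3 ← R3 − (9/7)·R1: [0, -11/7, -5, -9, -45/7]
R3 ← R3 + (11/24)·R2: [0, 0, -49/12, -7/2, -49/24]
3 nonzero rows, so rank(P) = 3.
P has 5 columns; by rank–nullity, nullity = 5 − 3 = 2.

2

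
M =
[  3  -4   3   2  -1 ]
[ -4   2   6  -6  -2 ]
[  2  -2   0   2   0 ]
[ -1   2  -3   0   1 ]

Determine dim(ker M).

Row reduce to echelon form.
R2 ← R2 + (4/3)·R1: [0, -10/3, 10, -10/3, -10/3]
R3 ← R3 − (2/3)·R1: [0, 2/3, -2, 2/3, 2/3]
R4 ← R4 + (1/3)·R1: [0, 2/3, -2, 2/3, 2/3]
R3 ← R3 + (1/5)·R2: [0, 0, 0, 0, 0]
R4 ← R4 + (1/5)·R2: [0, 0, 0, 0, 0]
2 nonzero rows, so rank(M) = 2.
M has 5 columns; by rank–nullity, nullity = 5 − 2 = 3.

3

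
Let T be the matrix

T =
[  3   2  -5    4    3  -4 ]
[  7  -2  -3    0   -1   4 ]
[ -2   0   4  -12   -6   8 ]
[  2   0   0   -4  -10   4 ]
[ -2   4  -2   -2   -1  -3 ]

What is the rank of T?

Row reduce to echelon form.
R2 ← R2 − (7/3)·R1: [0, -20/3, 26/3, -28/3, -8, 40/3]
R3 ← R3 + (2/3)·R1: [0, 4/3, 2/3, -28/3, -4, 16/3]
R4 ← R4 − (2/3)·R1: [0, -4/3, 10/3, -20/3, -12, 20/3]
R5 ← R5 + (2/3)·R1: [0, 16/3, -16/3, 2/3, 1, -17/3]
R3 ← R3 + (1/5)·R2: [0, 0, 12/5, -56/5, -28/5, 8]
R4 ← R4 − (1/5)·R2: [0, 0, 8/5, -24/5, -52/5, 4]
R5 ← R5 + (4/5)·R2: [0, 0, 8/5, -34/5, -27/5, 5]
R4 ← R4 − (2/3)·R3: [0, 0, 0, 8/3, -20/3, -4/3]
R5 ← R5 − (2/3)·R3: [0, 0, 0, 2/3, -5/3, -1/3]
R5 ← R5 − (1/4)·R4: [0, 0, 0, 0, 0, 0]
Echelon form has 4 nonzero rows, so rank(T) = 4.

4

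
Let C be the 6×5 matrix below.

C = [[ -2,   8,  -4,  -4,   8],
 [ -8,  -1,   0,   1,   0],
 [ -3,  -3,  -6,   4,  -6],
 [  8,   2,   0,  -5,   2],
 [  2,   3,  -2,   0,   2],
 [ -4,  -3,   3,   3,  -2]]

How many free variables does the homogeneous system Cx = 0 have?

Row reduce to echelon form.
R2 ← R2 − (4)·R1: [0, -33, 16, 17, -32]
R3 ← R3 − (3/2)·R1: [0, -15, 0, 10, -18]
R4 ← R4 + (4)·R1: [0, 34, -16, -21, 34]
R5 ← R5 + R1: [0, 11, -6, -4, 10]
R6 ← R6 − (2)·R1: [0, -19, 11, 11, -18]
R3 ← R3 − (5/11)·R2: [0, 0, -80/11, 25/11, -38/11]
R4 ← R4 + (34/33)·R2: [0, 0, 16/33, -115/33, 34/33]
R5 ← R5 + (1/3)·R2: [0, 0, -2/3, 5/3, -2/3]
R6 ← R6 − (19/33)·R2: [0, 0, 59/33, 40/33, 14/33]
R4 ← R4 + (1/15)·R3: [0, 0, 0, -10/3, 4/5]
R5 ← R5 − (11/120)·R3: [0, 0, 0, 35/24, -7/20]
R6 ← R6 + (59/240)·R3: [0, 0, 0, 85/48, -17/40]
R5 ← R5 + (7/16)·R4: [0, 0, 0, 0, 0]
R6 ← R6 + (17/32)·R4: [0, 0, 0, 0, 0]
4 nonzero rows, so rank(C) = 4.
C has 5 columns; by rank–nullity, nullity = 5 − 4 = 1.

1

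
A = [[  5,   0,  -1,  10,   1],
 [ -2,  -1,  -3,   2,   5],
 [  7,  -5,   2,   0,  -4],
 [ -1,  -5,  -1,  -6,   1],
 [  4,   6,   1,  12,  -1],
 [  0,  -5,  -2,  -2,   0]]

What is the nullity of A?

Row reduce to echelon form.
R2 ← R2 + (2/5)·R1: [0, -1, -17/5, 6, 27/5]
R3 ← R3 − (7/5)·R1: [0, -5, 17/5, -14, -27/5]
R4 ← R4 + (1/5)·R1: [0, -5, -6/5, -4, 6/5]
R5 ← R5 − (4/5)·R1: [0, 6, 9/5, 4, -9/5]
R3 ← R3 − (5)·R2: [0, 0, 102/5, -44, -162/5]
R4 ← R4 − (5)·R2: [0, 0, 79/5, -34, -129/5]
R5 ← R5 + (6)·R2: [0, 0, -93/5, 40, 153/5]
R6 ← R6 − (5)·R2: [0, 0, 15, -32, -27]
R4 ← R4 − (79/102)·R3: [0, 0, 0, 4/51, -12/17]
R5 ← R5 + (31/34)·R3: [0, 0, 0, -2/17, 18/17]
R6 ← R6 − (25/34)·R3: [0, 0, 0, 6/17, -54/17]
R5 ← R5 + (3/2)·R4: [0, 0, 0, 0, 0]
R6 ← R6 − (9/2)·R4: [0, 0, 0, 0, 0]
4 nonzero rows, so rank(A) = 4.
A has 5 columns; by rank–nullity, nullity = 5 − 4 = 1.

1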